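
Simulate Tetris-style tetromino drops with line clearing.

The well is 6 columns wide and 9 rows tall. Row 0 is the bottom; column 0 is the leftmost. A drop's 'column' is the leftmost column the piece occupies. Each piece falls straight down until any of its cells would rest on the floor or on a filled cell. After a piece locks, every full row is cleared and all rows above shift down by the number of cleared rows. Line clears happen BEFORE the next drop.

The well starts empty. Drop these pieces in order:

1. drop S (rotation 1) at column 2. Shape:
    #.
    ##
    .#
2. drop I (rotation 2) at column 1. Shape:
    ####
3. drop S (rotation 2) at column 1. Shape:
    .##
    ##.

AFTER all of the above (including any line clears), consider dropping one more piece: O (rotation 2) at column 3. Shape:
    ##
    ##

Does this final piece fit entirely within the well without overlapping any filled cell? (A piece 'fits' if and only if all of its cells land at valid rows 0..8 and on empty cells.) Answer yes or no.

Drop 1: S rot1 at col 2 lands with bottom-row=0; cleared 0 line(s) (total 0); column heights now [0 0 3 2 0 0], max=3
Drop 2: I rot2 at col 1 lands with bottom-row=3; cleared 0 line(s) (total 0); column heights now [0 4 4 4 4 0], max=4
Drop 3: S rot2 at col 1 lands with bottom-row=4; cleared 0 line(s) (total 0); column heights now [0 5 6 6 4 0], max=6
Test piece O rot2 at col 3 (width 2): heights before test = [0 5 6 6 4 0]; fits = True

Answer: yes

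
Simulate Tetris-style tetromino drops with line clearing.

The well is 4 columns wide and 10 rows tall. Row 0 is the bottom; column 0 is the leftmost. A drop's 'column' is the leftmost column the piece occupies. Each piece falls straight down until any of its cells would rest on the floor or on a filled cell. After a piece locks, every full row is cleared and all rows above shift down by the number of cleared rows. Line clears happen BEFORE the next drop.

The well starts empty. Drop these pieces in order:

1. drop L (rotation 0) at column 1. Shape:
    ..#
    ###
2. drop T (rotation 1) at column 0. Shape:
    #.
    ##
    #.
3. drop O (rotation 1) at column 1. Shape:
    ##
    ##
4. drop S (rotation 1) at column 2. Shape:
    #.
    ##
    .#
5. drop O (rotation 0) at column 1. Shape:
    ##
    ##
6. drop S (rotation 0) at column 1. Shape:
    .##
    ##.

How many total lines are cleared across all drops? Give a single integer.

Answer: 1

Derivation:
Drop 1: L rot0 at col 1 lands with bottom-row=0; cleared 0 line(s) (total 0); column heights now [0 1 1 2], max=2
Drop 2: T rot1 at col 0 lands with bottom-row=0; cleared 1 line(s) (total 1); column heights now [2 1 0 1], max=2
Drop 3: O rot1 at col 1 lands with bottom-row=1; cleared 0 line(s) (total 1); column heights now [2 3 3 1], max=3
Drop 4: S rot1 at col 2 lands with bottom-row=2; cleared 0 line(s) (total 1); column heights now [2 3 5 4], max=5
Drop 5: O rot0 at col 1 lands with bottom-row=5; cleared 0 line(s) (total 1); column heights now [2 7 7 4], max=7
Drop 6: S rot0 at col 1 lands with bottom-row=7; cleared 0 line(s) (total 1); column heights now [2 8 9 9], max=9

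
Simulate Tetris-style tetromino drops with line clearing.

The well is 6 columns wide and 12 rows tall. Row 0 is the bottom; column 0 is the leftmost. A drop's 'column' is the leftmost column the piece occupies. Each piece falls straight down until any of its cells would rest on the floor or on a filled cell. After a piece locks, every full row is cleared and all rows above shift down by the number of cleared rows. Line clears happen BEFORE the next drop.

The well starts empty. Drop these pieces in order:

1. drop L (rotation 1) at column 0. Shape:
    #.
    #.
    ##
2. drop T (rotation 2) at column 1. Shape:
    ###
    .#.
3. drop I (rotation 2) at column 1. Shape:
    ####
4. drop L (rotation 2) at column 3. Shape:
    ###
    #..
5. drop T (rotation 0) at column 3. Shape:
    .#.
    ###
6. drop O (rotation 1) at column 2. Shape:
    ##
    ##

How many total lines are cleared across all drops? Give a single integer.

Answer: 0

Derivation:
Drop 1: L rot1 at col 0 lands with bottom-row=0; cleared 0 line(s) (total 0); column heights now [3 1 0 0 0 0], max=3
Drop 2: T rot2 at col 1 lands with bottom-row=0; cleared 0 line(s) (total 0); column heights now [3 2 2 2 0 0], max=3
Drop 3: I rot2 at col 1 lands with bottom-row=2; cleared 0 line(s) (total 0); column heights now [3 3 3 3 3 0], max=3
Drop 4: L rot2 at col 3 lands with bottom-row=3; cleared 0 line(s) (total 0); column heights now [3 3 3 5 5 5], max=5
Drop 5: T rot0 at col 3 lands with bottom-row=5; cleared 0 line(s) (total 0); column heights now [3 3 3 6 7 6], max=7
Drop 6: O rot1 at col 2 lands with bottom-row=6; cleared 0 line(s) (total 0); column heights now [3 3 8 8 7 6], max=8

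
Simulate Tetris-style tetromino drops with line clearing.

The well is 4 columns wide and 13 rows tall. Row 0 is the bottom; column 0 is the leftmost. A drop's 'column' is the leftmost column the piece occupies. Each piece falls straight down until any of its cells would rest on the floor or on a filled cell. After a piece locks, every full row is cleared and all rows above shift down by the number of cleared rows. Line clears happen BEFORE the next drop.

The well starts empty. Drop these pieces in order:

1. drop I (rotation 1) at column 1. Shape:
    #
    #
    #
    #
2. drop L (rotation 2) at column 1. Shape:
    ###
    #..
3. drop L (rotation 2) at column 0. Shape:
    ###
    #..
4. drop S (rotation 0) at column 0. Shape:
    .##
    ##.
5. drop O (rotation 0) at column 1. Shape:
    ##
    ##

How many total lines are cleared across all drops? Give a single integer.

Answer: 1

Derivation:
Drop 1: I rot1 at col 1 lands with bottom-row=0; cleared 0 line(s) (total 0); column heights now [0 4 0 0], max=4
Drop 2: L rot2 at col 1 lands with bottom-row=4; cleared 0 line(s) (total 0); column heights now [0 6 6 6], max=6
Drop 3: L rot2 at col 0 lands with bottom-row=5; cleared 1 line(s) (total 1); column heights now [6 6 6 0], max=6
Drop 4: S rot0 at col 0 lands with bottom-row=6; cleared 0 line(s) (total 1); column heights now [7 8 8 0], max=8
Drop 5: O rot0 at col 1 lands with bottom-row=8; cleared 0 line(s) (total 1); column heights now [7 10 10 0], max=10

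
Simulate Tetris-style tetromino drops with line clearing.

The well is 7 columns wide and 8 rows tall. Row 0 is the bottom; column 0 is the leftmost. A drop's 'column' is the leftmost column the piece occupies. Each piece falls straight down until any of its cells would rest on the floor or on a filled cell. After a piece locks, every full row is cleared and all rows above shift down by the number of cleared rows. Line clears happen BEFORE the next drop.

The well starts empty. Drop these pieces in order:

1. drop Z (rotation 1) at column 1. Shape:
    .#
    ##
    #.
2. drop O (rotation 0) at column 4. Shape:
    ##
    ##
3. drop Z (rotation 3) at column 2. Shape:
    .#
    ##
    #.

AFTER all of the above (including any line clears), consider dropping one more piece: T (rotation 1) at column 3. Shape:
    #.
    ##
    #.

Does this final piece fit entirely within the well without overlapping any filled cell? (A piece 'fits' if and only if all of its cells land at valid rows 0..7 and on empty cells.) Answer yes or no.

Answer: no

Derivation:
Drop 1: Z rot1 at col 1 lands with bottom-row=0; cleared 0 line(s) (total 0); column heights now [0 2 3 0 0 0 0], max=3
Drop 2: O rot0 at col 4 lands with bottom-row=0; cleared 0 line(s) (total 0); column heights now [0 2 3 0 2 2 0], max=3
Drop 3: Z rot3 at col 2 lands with bottom-row=3; cleared 0 line(s) (total 0); column heights now [0 2 5 6 2 2 0], max=6
Test piece T rot1 at col 3 (width 2): heights before test = [0 2 5 6 2 2 0]; fits = False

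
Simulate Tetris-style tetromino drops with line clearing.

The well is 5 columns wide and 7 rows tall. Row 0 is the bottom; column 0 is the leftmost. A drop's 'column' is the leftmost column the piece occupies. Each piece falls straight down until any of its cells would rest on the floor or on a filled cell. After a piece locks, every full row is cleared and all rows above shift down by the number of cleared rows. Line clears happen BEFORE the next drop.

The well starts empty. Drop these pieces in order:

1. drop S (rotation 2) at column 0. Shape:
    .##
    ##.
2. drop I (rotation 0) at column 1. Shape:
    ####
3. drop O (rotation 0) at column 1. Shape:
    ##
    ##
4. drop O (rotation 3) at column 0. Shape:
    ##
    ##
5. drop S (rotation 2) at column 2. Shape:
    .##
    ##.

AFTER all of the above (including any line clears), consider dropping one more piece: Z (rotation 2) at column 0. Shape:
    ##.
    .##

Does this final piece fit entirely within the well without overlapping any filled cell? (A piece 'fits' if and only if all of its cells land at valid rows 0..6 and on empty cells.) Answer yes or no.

Drop 1: S rot2 at col 0 lands with bottom-row=0; cleared 0 line(s) (total 0); column heights now [1 2 2 0 0], max=2
Drop 2: I rot0 at col 1 lands with bottom-row=2; cleared 0 line(s) (total 0); column heights now [1 3 3 3 3], max=3
Drop 3: O rot0 at col 1 lands with bottom-row=3; cleared 0 line(s) (total 0); column heights now [1 5 5 3 3], max=5
Drop 4: O rot3 at col 0 lands with bottom-row=5; cleared 0 line(s) (total 0); column heights now [7 7 5 3 3], max=7
Drop 5: S rot2 at col 2 lands with bottom-row=5; cleared 0 line(s) (total 0); column heights now [7 7 6 7 7], max=7
Test piece Z rot2 at col 0 (width 3): heights before test = [7 7 6 7 7]; fits = False

Answer: no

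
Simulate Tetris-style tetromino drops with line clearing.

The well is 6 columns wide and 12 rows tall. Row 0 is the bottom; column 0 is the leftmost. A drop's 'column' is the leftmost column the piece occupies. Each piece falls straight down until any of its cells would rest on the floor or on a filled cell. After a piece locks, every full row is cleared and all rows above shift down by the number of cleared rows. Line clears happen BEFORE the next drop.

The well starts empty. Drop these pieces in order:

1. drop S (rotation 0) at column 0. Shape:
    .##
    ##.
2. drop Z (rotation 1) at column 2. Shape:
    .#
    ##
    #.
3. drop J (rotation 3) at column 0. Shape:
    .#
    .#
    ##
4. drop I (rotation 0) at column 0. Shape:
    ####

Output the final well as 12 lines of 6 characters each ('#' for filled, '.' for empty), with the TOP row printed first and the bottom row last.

Answer: ......
......
......
......
......
......
####..
.#.#..
.###..
###...
.##...
##....

Derivation:
Drop 1: S rot0 at col 0 lands with bottom-row=0; cleared 0 line(s) (total 0); column heights now [1 2 2 0 0 0], max=2
Drop 2: Z rot1 at col 2 lands with bottom-row=2; cleared 0 line(s) (total 0); column heights now [1 2 4 5 0 0], max=5
Drop 3: J rot3 at col 0 lands with bottom-row=2; cleared 0 line(s) (total 0); column heights now [3 5 4 5 0 0], max=5
Drop 4: I rot0 at col 0 lands with bottom-row=5; cleared 0 line(s) (total 0); column heights now [6 6 6 6 0 0], max=6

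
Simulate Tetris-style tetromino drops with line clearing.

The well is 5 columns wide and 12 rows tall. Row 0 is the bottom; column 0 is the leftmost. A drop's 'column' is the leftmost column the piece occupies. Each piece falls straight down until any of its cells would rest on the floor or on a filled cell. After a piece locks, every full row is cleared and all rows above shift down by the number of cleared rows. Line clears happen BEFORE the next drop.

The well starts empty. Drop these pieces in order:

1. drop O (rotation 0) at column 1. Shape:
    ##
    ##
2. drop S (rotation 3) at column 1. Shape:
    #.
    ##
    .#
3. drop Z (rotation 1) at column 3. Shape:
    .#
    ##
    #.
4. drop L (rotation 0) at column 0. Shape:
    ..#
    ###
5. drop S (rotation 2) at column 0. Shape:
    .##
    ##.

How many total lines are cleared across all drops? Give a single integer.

Answer: 0

Derivation:
Drop 1: O rot0 at col 1 lands with bottom-row=0; cleared 0 line(s) (total 0); column heights now [0 2 2 0 0], max=2
Drop 2: S rot3 at col 1 lands with bottom-row=2; cleared 0 line(s) (total 0); column heights now [0 5 4 0 0], max=5
Drop 3: Z rot1 at col 3 lands with bottom-row=0; cleared 0 line(s) (total 0); column heights now [0 5 4 2 3], max=5
Drop 4: L rot0 at col 0 lands with bottom-row=5; cleared 0 line(s) (total 0); column heights now [6 6 7 2 3], max=7
Drop 5: S rot2 at col 0 lands with bottom-row=6; cleared 0 line(s) (total 0); column heights now [7 8 8 2 3], max=8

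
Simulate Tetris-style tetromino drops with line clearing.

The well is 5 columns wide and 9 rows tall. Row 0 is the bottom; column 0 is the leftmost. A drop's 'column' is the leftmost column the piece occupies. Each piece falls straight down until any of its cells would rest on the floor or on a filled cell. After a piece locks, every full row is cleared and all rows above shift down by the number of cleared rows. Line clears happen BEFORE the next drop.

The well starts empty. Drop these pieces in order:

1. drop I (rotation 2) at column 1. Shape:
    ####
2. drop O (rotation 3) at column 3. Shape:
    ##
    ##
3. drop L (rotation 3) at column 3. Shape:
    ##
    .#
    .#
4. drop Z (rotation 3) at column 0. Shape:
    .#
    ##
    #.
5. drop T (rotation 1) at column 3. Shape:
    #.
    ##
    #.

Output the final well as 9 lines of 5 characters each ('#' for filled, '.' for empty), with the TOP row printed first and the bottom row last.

Answer: .....
...#.
...##
...#.
...##
....#
....#
.#.##
##.##

Derivation:
Drop 1: I rot2 at col 1 lands with bottom-row=0; cleared 0 line(s) (total 0); column heights now [0 1 1 1 1], max=1
Drop 2: O rot3 at col 3 lands with bottom-row=1; cleared 0 line(s) (total 0); column heights now [0 1 1 3 3], max=3
Drop 3: L rot3 at col 3 lands with bottom-row=3; cleared 0 line(s) (total 0); column heights now [0 1 1 6 6], max=6
Drop 4: Z rot3 at col 0 lands with bottom-row=0; cleared 1 line(s) (total 1); column heights now [1 2 0 5 5], max=5
Drop 5: T rot1 at col 3 lands with bottom-row=5; cleared 0 line(s) (total 1); column heights now [1 2 0 8 7], max=8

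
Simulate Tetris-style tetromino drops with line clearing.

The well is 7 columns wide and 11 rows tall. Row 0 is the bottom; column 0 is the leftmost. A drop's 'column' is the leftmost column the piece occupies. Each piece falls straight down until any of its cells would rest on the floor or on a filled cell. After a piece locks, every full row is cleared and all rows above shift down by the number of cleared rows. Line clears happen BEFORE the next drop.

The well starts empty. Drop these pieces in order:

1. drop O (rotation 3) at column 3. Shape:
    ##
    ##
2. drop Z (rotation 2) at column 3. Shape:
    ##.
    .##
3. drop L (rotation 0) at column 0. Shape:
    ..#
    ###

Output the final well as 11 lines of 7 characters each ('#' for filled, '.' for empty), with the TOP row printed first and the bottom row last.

Answer: .......
.......
.......
.......
.......
.......
.......
...##..
....##.
..###..
#####..

Derivation:
Drop 1: O rot3 at col 3 lands with bottom-row=0; cleared 0 line(s) (total 0); column heights now [0 0 0 2 2 0 0], max=2
Drop 2: Z rot2 at col 3 lands with bottom-row=2; cleared 0 line(s) (total 0); column heights now [0 0 0 4 4 3 0], max=4
Drop 3: L rot0 at col 0 lands with bottom-row=0; cleared 0 line(s) (total 0); column heights now [1 1 2 4 4 3 0], max=4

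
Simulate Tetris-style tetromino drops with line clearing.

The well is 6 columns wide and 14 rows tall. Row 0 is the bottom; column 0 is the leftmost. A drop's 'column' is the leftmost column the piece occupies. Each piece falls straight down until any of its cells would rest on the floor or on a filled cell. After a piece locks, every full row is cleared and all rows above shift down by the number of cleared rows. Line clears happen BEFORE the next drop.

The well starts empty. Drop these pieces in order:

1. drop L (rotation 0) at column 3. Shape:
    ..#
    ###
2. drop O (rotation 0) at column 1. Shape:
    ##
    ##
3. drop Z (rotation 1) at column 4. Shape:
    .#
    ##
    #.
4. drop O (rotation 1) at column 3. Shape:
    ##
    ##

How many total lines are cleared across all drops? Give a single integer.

Drop 1: L rot0 at col 3 lands with bottom-row=0; cleared 0 line(s) (total 0); column heights now [0 0 0 1 1 2], max=2
Drop 2: O rot0 at col 1 lands with bottom-row=0; cleared 0 line(s) (total 0); column heights now [0 2 2 1 1 2], max=2
Drop 3: Z rot1 at col 4 lands with bottom-row=1; cleared 0 line(s) (total 0); column heights now [0 2 2 1 3 4], max=4
Drop 4: O rot1 at col 3 lands with bottom-row=3; cleared 0 line(s) (total 0); column heights now [0 2 2 5 5 4], max=5

Answer: 0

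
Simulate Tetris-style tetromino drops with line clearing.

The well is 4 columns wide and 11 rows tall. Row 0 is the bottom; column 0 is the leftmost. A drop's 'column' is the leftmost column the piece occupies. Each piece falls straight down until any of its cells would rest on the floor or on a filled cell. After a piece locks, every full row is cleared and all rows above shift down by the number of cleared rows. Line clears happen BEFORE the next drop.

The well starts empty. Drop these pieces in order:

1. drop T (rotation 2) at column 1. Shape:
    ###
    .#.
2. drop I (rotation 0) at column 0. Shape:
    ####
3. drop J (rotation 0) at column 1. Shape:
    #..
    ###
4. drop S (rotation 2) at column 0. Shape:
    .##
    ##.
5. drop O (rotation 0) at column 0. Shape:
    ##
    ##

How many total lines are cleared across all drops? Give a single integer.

Answer: 1

Derivation:
Drop 1: T rot2 at col 1 lands with bottom-row=0; cleared 0 line(s) (total 0); column heights now [0 2 2 2], max=2
Drop 2: I rot0 at col 0 lands with bottom-row=2; cleared 1 line(s) (total 1); column heights now [0 2 2 2], max=2
Drop 3: J rot0 at col 1 lands with bottom-row=2; cleared 0 line(s) (total 1); column heights now [0 4 3 3], max=4
Drop 4: S rot2 at col 0 lands with bottom-row=4; cleared 0 line(s) (total 1); column heights now [5 6 6 3], max=6
Drop 5: O rot0 at col 0 lands with bottom-row=6; cleared 0 line(s) (total 1); column heights now [8 8 6 3], max=8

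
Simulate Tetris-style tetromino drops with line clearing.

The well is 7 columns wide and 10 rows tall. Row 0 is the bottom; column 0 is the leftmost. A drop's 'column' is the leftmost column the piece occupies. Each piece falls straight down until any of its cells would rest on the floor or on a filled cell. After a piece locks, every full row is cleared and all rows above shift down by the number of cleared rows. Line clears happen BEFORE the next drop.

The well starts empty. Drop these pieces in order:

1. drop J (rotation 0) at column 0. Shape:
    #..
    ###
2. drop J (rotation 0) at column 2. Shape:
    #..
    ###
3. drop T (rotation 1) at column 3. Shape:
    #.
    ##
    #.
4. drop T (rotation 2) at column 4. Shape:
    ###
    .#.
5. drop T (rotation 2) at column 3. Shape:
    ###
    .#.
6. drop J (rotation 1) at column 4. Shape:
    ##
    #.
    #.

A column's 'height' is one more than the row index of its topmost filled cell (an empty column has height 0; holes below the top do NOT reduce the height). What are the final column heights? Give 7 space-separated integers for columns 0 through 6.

Drop 1: J rot0 at col 0 lands with bottom-row=0; cleared 0 line(s) (total 0); column heights now [2 1 1 0 0 0 0], max=2
Drop 2: J rot0 at col 2 lands with bottom-row=1; cleared 0 line(s) (total 0); column heights now [2 1 3 2 2 0 0], max=3
Drop 3: T rot1 at col 3 lands with bottom-row=2; cleared 0 line(s) (total 0); column heights now [2 1 3 5 4 0 0], max=5
Drop 4: T rot2 at col 4 lands with bottom-row=3; cleared 0 line(s) (total 0); column heights now [2 1 3 5 5 5 5], max=5
Drop 5: T rot2 at col 3 lands with bottom-row=5; cleared 0 line(s) (total 0); column heights now [2 1 3 7 7 7 5], max=7
Drop 6: J rot1 at col 4 lands with bottom-row=7; cleared 0 line(s) (total 0); column heights now [2 1 3 7 10 10 5], max=10

Answer: 2 1 3 7 10 10 5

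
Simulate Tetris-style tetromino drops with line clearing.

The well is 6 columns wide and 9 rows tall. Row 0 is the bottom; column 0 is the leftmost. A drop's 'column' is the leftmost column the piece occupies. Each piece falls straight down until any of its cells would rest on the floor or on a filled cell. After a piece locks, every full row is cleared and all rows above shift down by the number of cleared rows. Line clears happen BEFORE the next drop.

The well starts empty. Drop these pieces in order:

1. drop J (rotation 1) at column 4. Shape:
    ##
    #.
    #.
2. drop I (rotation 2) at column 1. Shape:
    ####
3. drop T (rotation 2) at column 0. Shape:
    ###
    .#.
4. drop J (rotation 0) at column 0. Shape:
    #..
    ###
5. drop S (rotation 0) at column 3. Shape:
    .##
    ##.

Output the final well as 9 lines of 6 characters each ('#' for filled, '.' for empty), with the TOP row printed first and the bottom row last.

Answer: ......
#.....
###...
###.##
.#.##.
.####.
....##
....#.
....#.

Derivation:
Drop 1: J rot1 at col 4 lands with bottom-row=0; cleared 0 line(s) (total 0); column heights now [0 0 0 0 3 3], max=3
Drop 2: I rot2 at col 1 lands with bottom-row=3; cleared 0 line(s) (total 0); column heights now [0 4 4 4 4 3], max=4
Drop 3: T rot2 at col 0 lands with bottom-row=4; cleared 0 line(s) (total 0); column heights now [6 6 6 4 4 3], max=6
Drop 4: J rot0 at col 0 lands with bottom-row=6; cleared 0 line(s) (total 0); column heights now [8 7 7 4 4 3], max=8
Drop 5: S rot0 at col 3 lands with bottom-row=4; cleared 0 line(s) (total 0); column heights now [8 7 7 5 6 6], max=8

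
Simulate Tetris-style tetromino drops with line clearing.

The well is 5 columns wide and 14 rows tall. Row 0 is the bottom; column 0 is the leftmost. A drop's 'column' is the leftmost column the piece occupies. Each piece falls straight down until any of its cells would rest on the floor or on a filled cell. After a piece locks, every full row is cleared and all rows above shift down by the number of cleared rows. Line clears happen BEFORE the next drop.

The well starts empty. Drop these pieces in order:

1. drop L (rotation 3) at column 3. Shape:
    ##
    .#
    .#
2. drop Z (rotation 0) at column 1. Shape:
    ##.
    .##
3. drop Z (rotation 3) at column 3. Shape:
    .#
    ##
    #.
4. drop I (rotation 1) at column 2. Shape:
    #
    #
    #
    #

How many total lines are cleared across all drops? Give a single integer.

Answer: 0

Derivation:
Drop 1: L rot3 at col 3 lands with bottom-row=0; cleared 0 line(s) (total 0); column heights now [0 0 0 3 3], max=3
Drop 2: Z rot0 at col 1 lands with bottom-row=3; cleared 0 line(s) (total 0); column heights now [0 5 5 4 3], max=5
Drop 3: Z rot3 at col 3 lands with bottom-row=4; cleared 0 line(s) (total 0); column heights now [0 5 5 6 7], max=7
Drop 4: I rot1 at col 2 lands with bottom-row=5; cleared 0 line(s) (total 0); column heights now [0 5 9 6 7], max=9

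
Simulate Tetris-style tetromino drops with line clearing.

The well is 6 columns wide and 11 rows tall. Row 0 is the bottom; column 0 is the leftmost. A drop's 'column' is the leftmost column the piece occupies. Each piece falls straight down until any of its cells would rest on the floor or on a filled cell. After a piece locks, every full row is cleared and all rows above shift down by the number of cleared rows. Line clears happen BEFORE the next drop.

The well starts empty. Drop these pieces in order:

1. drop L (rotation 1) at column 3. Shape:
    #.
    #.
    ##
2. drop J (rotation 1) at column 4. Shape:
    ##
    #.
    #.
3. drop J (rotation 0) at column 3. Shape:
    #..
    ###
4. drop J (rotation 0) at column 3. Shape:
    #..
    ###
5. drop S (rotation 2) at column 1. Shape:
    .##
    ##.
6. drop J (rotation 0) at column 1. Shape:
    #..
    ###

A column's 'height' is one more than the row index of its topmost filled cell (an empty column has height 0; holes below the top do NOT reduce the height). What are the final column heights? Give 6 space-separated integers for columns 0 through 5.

Answer: 0 11 10 10 7 7

Derivation:
Drop 1: L rot1 at col 3 lands with bottom-row=0; cleared 0 line(s) (total 0); column heights now [0 0 0 3 1 0], max=3
Drop 2: J rot1 at col 4 lands with bottom-row=1; cleared 0 line(s) (total 0); column heights now [0 0 0 3 4 4], max=4
Drop 3: J rot0 at col 3 lands with bottom-row=4; cleared 0 line(s) (total 0); column heights now [0 0 0 6 5 5], max=6
Drop 4: J rot0 at col 3 lands with bottom-row=6; cleared 0 line(s) (total 0); column heights now [0 0 0 8 7 7], max=8
Drop 5: S rot2 at col 1 lands with bottom-row=7; cleared 0 line(s) (total 0); column heights now [0 8 9 9 7 7], max=9
Drop 6: J rot0 at col 1 lands with bottom-row=9; cleared 0 line(s) (total 0); column heights now [0 11 10 10 7 7], max=11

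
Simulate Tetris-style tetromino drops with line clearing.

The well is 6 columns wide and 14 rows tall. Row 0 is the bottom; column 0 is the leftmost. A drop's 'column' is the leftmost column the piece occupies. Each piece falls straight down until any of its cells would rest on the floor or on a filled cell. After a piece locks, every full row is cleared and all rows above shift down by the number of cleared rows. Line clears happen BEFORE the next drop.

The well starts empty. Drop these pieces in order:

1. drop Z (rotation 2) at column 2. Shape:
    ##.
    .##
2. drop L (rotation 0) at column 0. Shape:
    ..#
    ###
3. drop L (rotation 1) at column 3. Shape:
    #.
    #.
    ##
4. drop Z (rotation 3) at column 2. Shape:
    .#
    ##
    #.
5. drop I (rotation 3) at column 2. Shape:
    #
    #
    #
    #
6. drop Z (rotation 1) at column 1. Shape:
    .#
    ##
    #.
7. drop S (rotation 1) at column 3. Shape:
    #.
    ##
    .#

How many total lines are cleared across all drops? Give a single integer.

Drop 1: Z rot2 at col 2 lands with bottom-row=0; cleared 0 line(s) (total 0); column heights now [0 0 2 2 1 0], max=2
Drop 2: L rot0 at col 0 lands with bottom-row=2; cleared 0 line(s) (total 0); column heights now [3 3 4 2 1 0], max=4
Drop 3: L rot1 at col 3 lands with bottom-row=2; cleared 0 line(s) (total 0); column heights now [3 3 4 5 3 0], max=5
Drop 4: Z rot3 at col 2 lands with bottom-row=4; cleared 0 line(s) (total 0); column heights now [3 3 6 7 3 0], max=7
Drop 5: I rot3 at col 2 lands with bottom-row=6; cleared 0 line(s) (total 0); column heights now [3 3 10 7 3 0], max=10
Drop 6: Z rot1 at col 1 lands with bottom-row=9; cleared 0 line(s) (total 0); column heights now [3 11 12 7 3 0], max=12
Drop 7: S rot1 at col 3 lands with bottom-row=6; cleared 0 line(s) (total 0); column heights now [3 11 12 9 8 0], max=12

Answer: 0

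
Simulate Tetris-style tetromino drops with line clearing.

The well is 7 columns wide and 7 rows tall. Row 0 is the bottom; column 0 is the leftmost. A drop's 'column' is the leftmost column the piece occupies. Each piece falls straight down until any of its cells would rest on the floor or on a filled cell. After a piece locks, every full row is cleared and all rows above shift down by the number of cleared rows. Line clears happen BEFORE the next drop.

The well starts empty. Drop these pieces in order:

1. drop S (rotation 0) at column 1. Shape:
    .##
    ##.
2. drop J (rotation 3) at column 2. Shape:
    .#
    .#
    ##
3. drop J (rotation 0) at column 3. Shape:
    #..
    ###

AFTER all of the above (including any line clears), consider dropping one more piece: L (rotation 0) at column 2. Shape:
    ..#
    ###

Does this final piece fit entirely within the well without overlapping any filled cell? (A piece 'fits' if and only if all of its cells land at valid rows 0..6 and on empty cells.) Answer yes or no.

Answer: no

Derivation:
Drop 1: S rot0 at col 1 lands with bottom-row=0; cleared 0 line(s) (total 0); column heights now [0 1 2 2 0 0 0], max=2
Drop 2: J rot3 at col 2 lands with bottom-row=2; cleared 0 line(s) (total 0); column heights now [0 1 3 5 0 0 0], max=5
Drop 3: J rot0 at col 3 lands with bottom-row=5; cleared 0 line(s) (total 0); column heights now [0 1 3 7 6 6 0], max=7
Test piece L rot0 at col 2 (width 3): heights before test = [0 1 3 7 6 6 0]; fits = False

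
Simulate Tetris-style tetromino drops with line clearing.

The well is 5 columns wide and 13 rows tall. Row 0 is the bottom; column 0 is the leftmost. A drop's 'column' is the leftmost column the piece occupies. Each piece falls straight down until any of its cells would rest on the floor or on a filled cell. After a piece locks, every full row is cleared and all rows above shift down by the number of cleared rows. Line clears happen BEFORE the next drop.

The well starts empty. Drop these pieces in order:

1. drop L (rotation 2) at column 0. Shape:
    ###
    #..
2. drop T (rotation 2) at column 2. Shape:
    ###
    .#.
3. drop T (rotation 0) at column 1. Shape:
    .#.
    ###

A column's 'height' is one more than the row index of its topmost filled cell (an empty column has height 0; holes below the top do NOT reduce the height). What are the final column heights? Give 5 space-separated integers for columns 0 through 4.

Drop 1: L rot2 at col 0 lands with bottom-row=0; cleared 0 line(s) (total 0); column heights now [2 2 2 0 0], max=2
Drop 2: T rot2 at col 2 lands with bottom-row=1; cleared 0 line(s) (total 0); column heights now [2 2 3 3 3], max=3
Drop 3: T rot0 at col 1 lands with bottom-row=3; cleared 0 line(s) (total 0); column heights now [2 4 5 4 3], max=5

Answer: 2 4 5 4 3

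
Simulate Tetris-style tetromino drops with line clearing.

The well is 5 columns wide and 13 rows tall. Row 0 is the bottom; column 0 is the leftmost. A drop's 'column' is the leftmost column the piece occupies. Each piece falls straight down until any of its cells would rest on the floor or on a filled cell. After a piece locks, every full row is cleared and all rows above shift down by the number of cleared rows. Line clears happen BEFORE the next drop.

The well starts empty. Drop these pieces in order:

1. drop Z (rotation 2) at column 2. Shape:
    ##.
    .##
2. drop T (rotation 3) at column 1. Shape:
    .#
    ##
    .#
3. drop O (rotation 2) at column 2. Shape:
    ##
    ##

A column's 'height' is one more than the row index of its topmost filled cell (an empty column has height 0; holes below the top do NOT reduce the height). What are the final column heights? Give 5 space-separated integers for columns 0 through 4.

Drop 1: Z rot2 at col 2 lands with bottom-row=0; cleared 0 line(s) (total 0); column heights now [0 0 2 2 1], max=2
Drop 2: T rot3 at col 1 lands with bottom-row=2; cleared 0 line(s) (total 0); column heights now [0 4 5 2 1], max=5
Drop 3: O rot2 at col 2 lands with bottom-row=5; cleared 0 line(s) (total 0); column heights now [0 4 7 7 1], max=7

Answer: 0 4 7 7 1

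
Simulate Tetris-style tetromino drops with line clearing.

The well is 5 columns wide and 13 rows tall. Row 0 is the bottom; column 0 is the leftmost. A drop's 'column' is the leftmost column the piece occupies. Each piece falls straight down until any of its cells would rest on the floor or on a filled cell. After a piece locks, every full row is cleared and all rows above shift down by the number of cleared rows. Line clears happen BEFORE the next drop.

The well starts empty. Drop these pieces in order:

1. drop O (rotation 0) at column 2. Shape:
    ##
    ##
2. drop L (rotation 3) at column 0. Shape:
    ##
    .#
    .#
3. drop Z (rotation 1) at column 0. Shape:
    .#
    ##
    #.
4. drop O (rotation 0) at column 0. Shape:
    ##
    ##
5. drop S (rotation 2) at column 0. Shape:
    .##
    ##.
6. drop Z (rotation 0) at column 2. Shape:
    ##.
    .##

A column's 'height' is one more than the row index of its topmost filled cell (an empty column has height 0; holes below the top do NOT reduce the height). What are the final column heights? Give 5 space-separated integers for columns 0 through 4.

Drop 1: O rot0 at col 2 lands with bottom-row=0; cleared 0 line(s) (total 0); column heights now [0 0 2 2 0], max=2
Drop 2: L rot3 at col 0 lands with bottom-row=0; cleared 0 line(s) (total 0); column heights now [3 3 2 2 0], max=3
Drop 3: Z rot1 at col 0 lands with bottom-row=3; cleared 0 line(s) (total 0); column heights now [5 6 2 2 0], max=6
Drop 4: O rot0 at col 0 lands with bottom-row=6; cleared 0 line(s) (total 0); column heights now [8 8 2 2 0], max=8
Drop 5: S rot2 at col 0 lands with bottom-row=8; cleared 0 line(s) (total 0); column heights now [9 10 10 2 0], max=10
Drop 6: Z rot0 at col 2 lands with bottom-row=9; cleared 0 line(s) (total 0); column heights now [9 10 11 11 10], max=11

Answer: 9 10 11 11 10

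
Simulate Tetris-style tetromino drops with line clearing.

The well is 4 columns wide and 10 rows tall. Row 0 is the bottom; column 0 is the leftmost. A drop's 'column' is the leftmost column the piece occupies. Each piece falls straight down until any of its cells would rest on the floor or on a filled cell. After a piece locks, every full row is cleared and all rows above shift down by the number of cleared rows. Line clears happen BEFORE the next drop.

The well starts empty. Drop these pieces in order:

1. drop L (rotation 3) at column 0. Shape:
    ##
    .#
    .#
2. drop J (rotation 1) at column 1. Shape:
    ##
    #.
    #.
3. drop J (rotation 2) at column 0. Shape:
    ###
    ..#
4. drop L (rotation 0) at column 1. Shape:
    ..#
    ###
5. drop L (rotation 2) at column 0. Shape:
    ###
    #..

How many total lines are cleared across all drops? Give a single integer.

Answer: 2

Derivation:
Drop 1: L rot3 at col 0 lands with bottom-row=0; cleared 0 line(s) (total 0); column heights now [3 3 0 0], max=3
Drop 2: J rot1 at col 1 lands with bottom-row=3; cleared 0 line(s) (total 0); column heights now [3 6 6 0], max=6
Drop 3: J rot2 at col 0 lands with bottom-row=6; cleared 0 line(s) (total 0); column heights now [8 8 8 0], max=8
Drop 4: L rot0 at col 1 lands with bottom-row=8; cleared 0 line(s) (total 0); column heights now [8 9 9 10], max=10
Drop 5: L rot2 at col 0 lands with bottom-row=8; cleared 2 line(s) (total 2); column heights now [8 8 8 0], max=8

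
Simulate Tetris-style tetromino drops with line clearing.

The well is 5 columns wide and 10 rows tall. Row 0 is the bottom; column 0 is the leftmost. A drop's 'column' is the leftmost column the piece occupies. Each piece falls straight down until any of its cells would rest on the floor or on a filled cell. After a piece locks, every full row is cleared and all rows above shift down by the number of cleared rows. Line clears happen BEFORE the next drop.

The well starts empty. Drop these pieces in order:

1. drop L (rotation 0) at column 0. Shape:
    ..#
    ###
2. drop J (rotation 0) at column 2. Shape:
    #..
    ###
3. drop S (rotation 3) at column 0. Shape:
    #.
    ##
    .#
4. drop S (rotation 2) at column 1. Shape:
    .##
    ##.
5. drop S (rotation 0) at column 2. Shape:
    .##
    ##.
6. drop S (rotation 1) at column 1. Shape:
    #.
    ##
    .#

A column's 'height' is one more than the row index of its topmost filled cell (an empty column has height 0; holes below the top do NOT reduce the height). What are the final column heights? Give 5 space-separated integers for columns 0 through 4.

Answer: 3 9 8 7 7

Derivation:
Drop 1: L rot0 at col 0 lands with bottom-row=0; cleared 0 line(s) (total 0); column heights now [1 1 2 0 0], max=2
Drop 2: J rot0 at col 2 lands with bottom-row=2; cleared 0 line(s) (total 0); column heights now [1 1 4 3 3], max=4
Drop 3: S rot3 at col 0 lands with bottom-row=1; cleared 1 line(s) (total 1); column heights now [3 2 3 0 0], max=3
Drop 4: S rot2 at col 1 lands with bottom-row=3; cleared 0 line(s) (total 1); column heights now [3 4 5 5 0], max=5
Drop 5: S rot0 at col 2 lands with bottom-row=5; cleared 0 line(s) (total 1); column heights now [3 4 6 7 7], max=7
Drop 6: S rot1 at col 1 lands with bottom-row=6; cleared 0 line(s) (total 1); column heights now [3 9 8 7 7], max=9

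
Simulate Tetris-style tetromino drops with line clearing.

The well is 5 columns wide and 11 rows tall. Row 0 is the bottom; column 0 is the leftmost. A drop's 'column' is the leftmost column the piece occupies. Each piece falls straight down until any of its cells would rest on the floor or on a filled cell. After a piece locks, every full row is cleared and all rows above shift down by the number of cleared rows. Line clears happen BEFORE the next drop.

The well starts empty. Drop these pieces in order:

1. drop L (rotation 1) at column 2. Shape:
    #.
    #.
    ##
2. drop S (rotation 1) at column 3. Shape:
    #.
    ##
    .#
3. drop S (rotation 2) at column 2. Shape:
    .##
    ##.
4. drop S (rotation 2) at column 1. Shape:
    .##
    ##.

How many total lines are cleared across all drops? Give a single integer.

Drop 1: L rot1 at col 2 lands with bottom-row=0; cleared 0 line(s) (total 0); column heights now [0 0 3 1 0], max=3
Drop 2: S rot1 at col 3 lands with bottom-row=0; cleared 0 line(s) (total 0); column heights now [0 0 3 3 2], max=3
Drop 3: S rot2 at col 2 lands with bottom-row=3; cleared 0 line(s) (total 0); column heights now [0 0 4 5 5], max=5
Drop 4: S rot2 at col 1 lands with bottom-row=4; cleared 0 line(s) (total 0); column heights now [0 5 6 6 5], max=6

Answer: 0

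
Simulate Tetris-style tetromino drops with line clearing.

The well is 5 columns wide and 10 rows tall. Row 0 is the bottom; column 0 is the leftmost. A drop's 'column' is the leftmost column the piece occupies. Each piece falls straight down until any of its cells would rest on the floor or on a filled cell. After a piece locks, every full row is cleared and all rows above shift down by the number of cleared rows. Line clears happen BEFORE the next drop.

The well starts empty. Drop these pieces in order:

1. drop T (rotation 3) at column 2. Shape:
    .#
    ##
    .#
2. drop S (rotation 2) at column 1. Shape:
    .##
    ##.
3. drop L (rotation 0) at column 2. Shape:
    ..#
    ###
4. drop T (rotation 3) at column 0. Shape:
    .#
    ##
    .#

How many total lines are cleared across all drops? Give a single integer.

Drop 1: T rot3 at col 2 lands with bottom-row=0; cleared 0 line(s) (total 0); column heights now [0 0 2 3 0], max=3
Drop 2: S rot2 at col 1 lands with bottom-row=2; cleared 0 line(s) (total 0); column heights now [0 3 4 4 0], max=4
Drop 3: L rot0 at col 2 lands with bottom-row=4; cleared 0 line(s) (total 0); column heights now [0 3 5 5 6], max=6
Drop 4: T rot3 at col 0 lands with bottom-row=3; cleared 1 line(s) (total 1); column heights now [0 5 4 4 5], max=5

Answer: 1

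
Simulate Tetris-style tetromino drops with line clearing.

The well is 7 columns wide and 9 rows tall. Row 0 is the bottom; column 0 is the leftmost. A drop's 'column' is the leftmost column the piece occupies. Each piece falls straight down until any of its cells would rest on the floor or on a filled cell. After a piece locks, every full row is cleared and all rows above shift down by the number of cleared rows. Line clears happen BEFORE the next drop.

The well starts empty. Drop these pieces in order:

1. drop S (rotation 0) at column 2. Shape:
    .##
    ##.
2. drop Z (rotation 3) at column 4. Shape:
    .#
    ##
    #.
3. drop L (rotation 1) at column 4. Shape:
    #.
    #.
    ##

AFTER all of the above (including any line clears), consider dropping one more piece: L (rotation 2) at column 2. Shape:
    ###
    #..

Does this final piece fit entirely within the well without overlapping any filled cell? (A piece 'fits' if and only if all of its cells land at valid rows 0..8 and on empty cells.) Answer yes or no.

Answer: yes

Derivation:
Drop 1: S rot0 at col 2 lands with bottom-row=0; cleared 0 line(s) (total 0); column heights now [0 0 1 2 2 0 0], max=2
Drop 2: Z rot3 at col 4 lands with bottom-row=2; cleared 0 line(s) (total 0); column heights now [0 0 1 2 4 5 0], max=5
Drop 3: L rot1 at col 4 lands with bottom-row=5; cleared 0 line(s) (total 0); column heights now [0 0 1 2 8 6 0], max=8
Test piece L rot2 at col 2 (width 3): heights before test = [0 0 1 2 8 6 0]; fits = True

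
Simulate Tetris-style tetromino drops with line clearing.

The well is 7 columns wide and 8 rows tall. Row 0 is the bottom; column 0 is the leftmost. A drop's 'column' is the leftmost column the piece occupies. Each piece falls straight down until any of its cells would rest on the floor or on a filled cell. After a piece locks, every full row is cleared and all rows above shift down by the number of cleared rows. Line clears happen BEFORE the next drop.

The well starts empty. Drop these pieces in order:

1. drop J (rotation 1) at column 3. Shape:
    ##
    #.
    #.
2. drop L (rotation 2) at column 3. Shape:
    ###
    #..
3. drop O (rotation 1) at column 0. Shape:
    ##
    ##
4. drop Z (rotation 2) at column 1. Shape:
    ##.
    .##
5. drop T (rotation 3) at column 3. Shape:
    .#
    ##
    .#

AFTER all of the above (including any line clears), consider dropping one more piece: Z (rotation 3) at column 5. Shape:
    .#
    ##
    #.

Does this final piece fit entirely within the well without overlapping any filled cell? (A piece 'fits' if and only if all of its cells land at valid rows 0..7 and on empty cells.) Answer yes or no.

Answer: yes

Derivation:
Drop 1: J rot1 at col 3 lands with bottom-row=0; cleared 0 line(s) (total 0); column heights now [0 0 0 3 3 0 0], max=3
Drop 2: L rot2 at col 3 lands with bottom-row=3; cleared 0 line(s) (total 0); column heights now [0 0 0 5 5 5 0], max=5
Drop 3: O rot1 at col 0 lands with bottom-row=0; cleared 0 line(s) (total 0); column heights now [2 2 0 5 5 5 0], max=5
Drop 4: Z rot2 at col 1 lands with bottom-row=5; cleared 0 line(s) (total 0); column heights now [2 7 7 6 5 5 0], max=7
Drop 5: T rot3 at col 3 lands with bottom-row=5; cleared 0 line(s) (total 0); column heights now [2 7 7 7 8 5 0], max=8
Test piece Z rot3 at col 5 (width 2): heights before test = [2 7 7 7 8 5 0]; fits = True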